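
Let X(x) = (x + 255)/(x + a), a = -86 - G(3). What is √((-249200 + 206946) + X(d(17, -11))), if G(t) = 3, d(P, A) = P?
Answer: 4*I*√23770/3 ≈ 205.57*I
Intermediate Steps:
a = -89 (a = -86 - 1*3 = -86 - 3 = -89)
X(x) = (255 + x)/(-89 + x) (X(x) = (x + 255)/(x - 89) = (255 + x)/(-89 + x))
√((-249200 + 206946) + X(d(17, -11))) = √((-249200 + 206946) + (255 + 17)/(-89 + 17)) = √(-42254 + 272/(-72)) = √(-42254 - 1/72*272) = √(-42254 - 34/9) = √(-380320/9) = 4*I*√23770/3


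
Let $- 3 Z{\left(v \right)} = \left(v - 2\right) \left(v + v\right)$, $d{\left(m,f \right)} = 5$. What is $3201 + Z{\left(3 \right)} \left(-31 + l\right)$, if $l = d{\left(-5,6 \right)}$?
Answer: $3253$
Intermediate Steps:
$l = 5$
$Z{\left(v \right)} = - \frac{2 v \left(-2 + v\right)}{3}$ ($Z{\left(v \right)} = - \frac{\left(v - 2\right) \left(v + v\right)}{3} = - \frac{\left(-2 + v\right) 2 v}{3} = - \frac{2 v \left(-2 + v\right)}{3}$)
$3201 + Z{\left(3 \right)} \left(-31 + l\right) = 3201 + \frac{2}{3} \cdot 3 \left(2 - 3\right) \left(-31 + 5\right) = 3201 + \frac{2}{3} \cdot 3 \left(2 - 3\right) \left(-26\right) = 3201 + \frac{2}{3} \cdot 3 \left(-1\right) \left(-26\right) = 3201 - -52 = 3201 + 52 = 3253$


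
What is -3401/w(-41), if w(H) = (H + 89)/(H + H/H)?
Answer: 17005/6 ≈ 2834.2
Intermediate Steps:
w(H) = (89 + H)/(1 + H) (w(H) = (89 + H)/(H + 1) = (89 + H)/(1 + H))
-3401/w(-41) = -3401*(1 - 41)/(89 - 41) = -3401/(48/(-40)) = -3401/((-1/40*48)) = -3401/(-6/5) = -3401*(-⅚) = 17005/6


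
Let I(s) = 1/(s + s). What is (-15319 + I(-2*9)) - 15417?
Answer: -1106497/36 ≈ -30736.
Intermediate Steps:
I(s) = 1/(2*s)
(-15319 + I(-2*9)) - 15417 = (-15319 + 1/(2*((-2*9)))) - 15417 = (-15319 + (½)/(-18)) - 15417 = (-15319 + (½)*(-1/18)) - 15417 = (-15319 - 1/36) - 15417 = -551485/36 - 15417 = -1106497/36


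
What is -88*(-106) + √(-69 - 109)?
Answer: 9328 + I*√178 ≈ 9328.0 + 13.342*I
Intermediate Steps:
-88*(-106) + √(-69 - 109) = 9328 + √(-178) = 9328 + I*√178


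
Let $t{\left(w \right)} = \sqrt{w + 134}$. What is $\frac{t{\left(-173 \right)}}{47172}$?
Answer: $\frac{i \sqrt{39}}{47172} \approx 0.00013239 i$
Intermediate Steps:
$t{\left(w \right)} = \sqrt{134 + w}$
$\frac{t{\left(-173 \right)}}{47172} = \frac{\sqrt{134 - 173}}{47172} = \sqrt{-39} \cdot \frac{1}{47172} = i \sqrt{39} \cdot \frac{1}{47172} = \frac{i \sqrt{39}}{47172}$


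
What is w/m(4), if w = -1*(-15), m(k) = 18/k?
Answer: 10/3 ≈ 3.3333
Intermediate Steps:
w = 15
w/m(4) = 15/((18/4)) = 15/((18*(¼))) = 15/(9/2) = 15*(2/9) = 10/3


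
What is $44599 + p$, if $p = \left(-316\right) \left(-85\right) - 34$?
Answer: $71425$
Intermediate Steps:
$p = 26826$ ($p = 26860 - 34 = 26826$)
$44599 + p = 44599 + 26826 = 71425$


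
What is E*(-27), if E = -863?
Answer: 23301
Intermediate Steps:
E*(-27) = -863*(-27) = 23301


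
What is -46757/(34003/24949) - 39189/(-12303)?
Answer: -4783537970504/139446303 ≈ -34304.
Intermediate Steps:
-46757/(34003/24949) - 39189/(-12303) = -46757/(34003*(1/24949)) - 39189*(-1/12303) = -46757/34003/24949 + 13063/4101 = -46757*24949/34003 + 13063/4101 = -1166540393/34003 + 13063/4101 = -4783537970504/139446303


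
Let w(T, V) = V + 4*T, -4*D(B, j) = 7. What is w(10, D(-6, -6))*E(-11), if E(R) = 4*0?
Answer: 0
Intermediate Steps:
D(B, j) = -7/4 (D(B, j) = -1/4*7 = -7/4)
E(R) = 0
w(10, D(-6, -6))*E(-11) = (-7/4 + 4*10)*0 = (-7/4 + 40)*0 = (153/4)*0 = 0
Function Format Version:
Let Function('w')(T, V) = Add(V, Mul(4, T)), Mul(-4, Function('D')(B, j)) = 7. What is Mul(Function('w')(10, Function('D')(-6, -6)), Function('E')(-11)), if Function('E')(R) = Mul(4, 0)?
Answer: 0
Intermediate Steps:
Function('D')(B, j) = Rational(-7, 4) (Function('D')(B, j) = Mul(Rational(-1, 4), 7) = Rational(-7, 4))
Function('E')(R) = 0
Mul(Function('w')(10, Function('D')(-6, -6)), Function('E')(-11)) = Mul(Add(Rational(-7, 4), Mul(4, 10)), 0) = Mul(Add(Rational(-7, 4), 40), 0) = Mul(Rational(153, 4), 0) = 0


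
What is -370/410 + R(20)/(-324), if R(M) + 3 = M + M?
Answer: -13505/13284 ≈ -1.0166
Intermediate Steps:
R(M) = -3 + 2*M (R(M) = -3 + (M + M) = -3 + 2*M)
-370/410 + R(20)/(-324) = -370/410 + (-3 + 2*20)/(-324) = -370*1/410 + (-3 + 40)*(-1/324) = -37/41 + 37*(-1/324) = -37/41 - 37/324 = -13505/13284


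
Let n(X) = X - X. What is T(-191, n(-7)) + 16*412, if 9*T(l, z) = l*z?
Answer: 6592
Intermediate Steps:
n(X) = 0
T(l, z) = l*z/9 (T(l, z) = (l*z)/9 = l*z/9)
T(-191, n(-7)) + 16*412 = (1/9)*(-191)*0 + 16*412 = 0 + 6592 = 6592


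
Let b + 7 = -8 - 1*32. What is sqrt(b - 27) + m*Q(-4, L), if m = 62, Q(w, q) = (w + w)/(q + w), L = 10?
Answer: -248/3 + I*sqrt(74) ≈ -82.667 + 8.6023*I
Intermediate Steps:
Q(w, q) = 2*w/(q + w) (Q(w, q) = (2*w)/(q + w) = 2*w/(q + w))
b = -47 (b = -7 + (-8 - 1*32) = -7 + (-8 - 32) = -7 - 40 = -47)
sqrt(b - 27) + m*Q(-4, L) = sqrt(-47 - 27) + 62*(2*(-4)/(10 - 4)) = sqrt(-74) + 62*(2*(-4)/6) = I*sqrt(74) + 62*(2*(-4)*(1/6)) = I*sqrt(74) + 62*(-4/3) = I*sqrt(74) - 248/3 = -248/3 + I*sqrt(74)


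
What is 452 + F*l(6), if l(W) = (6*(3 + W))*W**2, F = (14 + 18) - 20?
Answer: 23780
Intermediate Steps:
F = 12 (F = 32 - 20 = 12)
l(W) = W**2*(18 + 6*W) (l(W) = (18 + 6*W)*W**2 = W**2*(18 + 6*W))
452 + F*l(6) = 452 + 12*(6*6**2*(3 + 6)) = 452 + 12*(6*36*9) = 452 + 12*1944 = 452 + 23328 = 23780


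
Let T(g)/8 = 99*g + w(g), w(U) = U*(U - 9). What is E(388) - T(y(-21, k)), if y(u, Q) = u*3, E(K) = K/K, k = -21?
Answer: 13609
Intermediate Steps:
E(K) = 1
w(U) = U*(-9 + U)
y(u, Q) = 3*u
T(g) = 792*g + 8*g*(-9 + g) (T(g) = 8*(99*g + g*(-9 + g)) = 792*g + 8*g*(-9 + g))
E(388) - T(y(-21, k)) = 1 - 8*3*(-21)*(90 + 3*(-21)) = 1 - 8*(-63)*(90 - 63) = 1 - 8*(-63)*27 = 1 - 1*(-13608) = 1 + 13608 = 13609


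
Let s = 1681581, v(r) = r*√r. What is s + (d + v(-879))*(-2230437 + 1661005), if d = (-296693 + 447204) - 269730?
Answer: 67888795189 + 500530728*I*√879 ≈ 6.7889e+10 + 1.484e+10*I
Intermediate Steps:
v(r) = r^(3/2)
d = -119219 (d = 150511 - 269730 = -119219)
s + (d + v(-879))*(-2230437 + 1661005) = 1681581 + (-119219 + (-879)^(3/2))*(-2230437 + 1661005) = 1681581 + (-119219 - 879*I*√879)*(-569432) = 1681581 + (67887113608 + 500530728*I*√879) = 67888795189 + 500530728*I*√879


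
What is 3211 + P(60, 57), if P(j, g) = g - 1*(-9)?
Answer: 3277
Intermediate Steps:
P(j, g) = 9 + g (P(j, g) = g + 9 = 9 + g)
3211 + P(60, 57) = 3211 + (9 + 57) = 3211 + 66 = 3277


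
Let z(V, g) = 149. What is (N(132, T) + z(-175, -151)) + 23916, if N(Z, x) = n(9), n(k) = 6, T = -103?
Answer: 24071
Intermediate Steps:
N(Z, x) = 6
(N(132, T) + z(-175, -151)) + 23916 = (6 + 149) + 23916 = 155 + 23916 = 24071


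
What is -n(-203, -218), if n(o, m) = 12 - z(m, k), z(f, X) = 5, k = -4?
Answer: -7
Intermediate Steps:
n(o, m) = 7 (n(o, m) = 12 - 1*5 = 12 - 5 = 7)
-n(-203, -218) = -1*7 = -7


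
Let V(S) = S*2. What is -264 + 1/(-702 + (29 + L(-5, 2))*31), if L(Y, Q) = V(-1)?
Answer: -35639/135 ≈ -263.99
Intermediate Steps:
V(S) = 2*S
L(Y, Q) = -2 (L(Y, Q) = 2*(-1) = -2)
-264 + 1/(-702 + (29 + L(-5, 2))*31) = -264 + 1/(-702 + (29 - 2)*31) = -264 + 1/(-702 + 27*31) = -264 + 1/(-702 + 837) = -264 + 1/135 = -35639/135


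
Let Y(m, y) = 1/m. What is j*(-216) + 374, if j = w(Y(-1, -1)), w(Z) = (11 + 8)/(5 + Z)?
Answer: -652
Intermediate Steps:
w(Z) = 19/(5 + Z)
j = 19/4 (j = 19/(5 + 1/(-1)) = 19/(5 - 1) = 19/4 ≈ 4.7500)
j*(-216) + 374 = (19/4)*(-216) + 374 = -1026 + 374 = -652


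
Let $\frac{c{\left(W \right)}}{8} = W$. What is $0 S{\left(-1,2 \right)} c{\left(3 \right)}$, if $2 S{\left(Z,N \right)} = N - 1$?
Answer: $0$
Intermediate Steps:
$S{\left(Z,N \right)} = - \frac{1}{2} + \frac{N}{2}$ ($S{\left(Z,N \right)} = \frac{N - 1}{2} = \frac{-1 + N}{2} = - \frac{1}{2} + \frac{N}{2}$)
$c{\left(W \right)} = 8 W$
$0 S{\left(-1,2 \right)} c{\left(3 \right)} = 0 \left(- \frac{1}{2} + \frac{1}{2} \cdot 2\right) 8 \cdot 3 = 0 \left(- \frac{1}{2} + 1\right) 24 = 0 \cdot \frac{1}{2} \cdot 24 = 0 \cdot 24 = 0$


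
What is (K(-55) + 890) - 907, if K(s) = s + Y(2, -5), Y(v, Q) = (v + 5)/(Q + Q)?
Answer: -727/10 ≈ -72.700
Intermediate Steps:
Y(v, Q) = (5 + v)/(2*Q) (Y(v, Q) = (5 + v)/((2*Q)) = (5 + v)*(1/(2*Q)) = (5 + v)/(2*Q))
K(s) = -7/10 + s (K(s) = s + (½)*(5 + 2)/(-5) = s + (½)*(-⅕)*7 = s - 7/10 = -7/10 + s)
(K(-55) + 890) - 907 = ((-7/10 - 55) + 890) - 907 = (-557/10 + 890) - 907 = 8343/10 - 907 = -727/10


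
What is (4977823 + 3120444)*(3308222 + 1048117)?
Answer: 35278796364513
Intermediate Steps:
(4977823 + 3120444)*(3308222 + 1048117) = 8098267*4356339 = 35278796364513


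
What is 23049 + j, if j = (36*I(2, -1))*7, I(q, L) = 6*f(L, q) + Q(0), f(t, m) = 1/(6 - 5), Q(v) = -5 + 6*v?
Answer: 23301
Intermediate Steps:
f(t, m) = 1 (f(t, m) = 1/1 = 1)
I(q, L) = 1 (I(q, L) = 6*1 + (-5 + 6*0) = 6 + (-5 + 0) = 6 - 5 = 1)
j = 252 (j = (36*1)*7 = 36*7 = 252)
23049 + j = 23049 + 252 = 23301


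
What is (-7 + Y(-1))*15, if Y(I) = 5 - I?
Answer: -15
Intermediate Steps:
(-7 + Y(-1))*15 = (-7 + (5 - 1*(-1)))*15 = (-7 + (5 + 1))*15 = (-7 + 6)*15 = -1*15 = -15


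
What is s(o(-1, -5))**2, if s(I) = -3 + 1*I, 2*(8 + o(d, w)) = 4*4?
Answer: 9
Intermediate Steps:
o(d, w) = 0 (o(d, w) = -8 + (4*4)/2 = -8 + (1/2)*16 = -8 + 8 = 0)
s(I) = -3 + I
s(o(-1, -5))**2 = (-3 + 0)**2 = (-3)**2 = 9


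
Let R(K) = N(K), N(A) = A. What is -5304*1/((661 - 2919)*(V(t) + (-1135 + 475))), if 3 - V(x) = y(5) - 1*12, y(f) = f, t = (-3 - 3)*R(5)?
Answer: -102/28225 ≈ -0.0036138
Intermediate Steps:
R(K) = K
t = -30 (t = (-3 - 3)*5 = -6*5 = -30)
V(x) = 10 (V(x) = 3 - (5 - 1*12) = 3 - (5 - 12) = 3 - 1*(-7) = 3 + 7 = 10)
-5304*1/((661 - 2919)*(V(t) + (-1135 + 475))) = -5304*1/((10 + (-1135 + 475))*(661 - 2919)) = -5304*(-1/(2258*(10 - 660))) = -5304/((-650*(-2258))) = -5304/1467700 = -5304*1/1467700 = -102/28225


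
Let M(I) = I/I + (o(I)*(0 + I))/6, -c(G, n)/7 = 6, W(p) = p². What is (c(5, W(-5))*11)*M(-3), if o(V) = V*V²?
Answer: -6699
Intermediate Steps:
o(V) = V³
c(G, n) = -42 (c(G, n) = -7*6 = -42)
M(I) = 1 + I⁴/6 (M(I) = I/I + (I³*(0 + I))/6 = 1 + (I³*I)*(⅙) = 1 + I⁴*(⅙) = 1 + I⁴/6)
(c(5, W(-5))*11)*M(-3) = (-42*11)*(1 + (⅙)*(-3)⁴) = -462*(1 + (⅙)*81) = -462*(1 + 27/2) = -462*29/2 = -6699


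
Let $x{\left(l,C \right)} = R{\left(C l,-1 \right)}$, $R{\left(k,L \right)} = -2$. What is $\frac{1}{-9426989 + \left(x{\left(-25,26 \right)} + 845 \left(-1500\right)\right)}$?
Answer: $- \frac{1}{10694491} \approx -9.3506 \cdot 10^{-8}$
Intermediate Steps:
$x{\left(l,C \right)} = -2$
$\frac{1}{-9426989 + \left(x{\left(-25,26 \right)} + 845 \left(-1500\right)\right)} = \frac{1}{-9426989 + \left(-2 + 845 \left(-1500\right)\right)} = \frac{1}{-9426989 - 1267502} = \frac{1}{-10694491} = - \frac{1}{10694491}$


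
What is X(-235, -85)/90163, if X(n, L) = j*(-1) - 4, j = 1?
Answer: -5/90163 ≈ -5.5455e-5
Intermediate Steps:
X(n, L) = -5 (X(n, L) = 1*(-1) - 4 = -1 - 4 = -5)
X(-235, -85)/90163 = -5/90163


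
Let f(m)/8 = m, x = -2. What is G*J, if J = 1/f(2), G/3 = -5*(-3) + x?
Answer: 39/16 ≈ 2.4375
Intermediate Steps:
f(m) = 8*m
G = 39 (G = 3*(-5*(-3) - 2) = 3*(15 - 2) = 3*13 = 39)
J = 1/16 (J = 1/(8*2) = 1/16 ≈ 0.062500)
G*J = 39*(1/16) = 39/16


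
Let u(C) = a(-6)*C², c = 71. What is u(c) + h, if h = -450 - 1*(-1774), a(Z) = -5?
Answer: -23881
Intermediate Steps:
h = 1324 (h = -450 + 1774 = 1324)
u(C) = -5*C²
u(c) + h = -5*71² + 1324 = -5*5041 + 1324 = -25205 + 1324 = -23881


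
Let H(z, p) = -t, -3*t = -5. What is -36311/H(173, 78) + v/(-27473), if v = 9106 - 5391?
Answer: 2992697734/137365 ≈ 21786.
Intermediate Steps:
t = 5/3 (t = -⅓*(-5) = 5/3 ≈ 1.6667)
v = 3715
H(z, p) = -5/3 (H(z, p) = -1*5/3 = -5/3)
-36311/H(173, 78) + v/(-27473) = -36311/(-5/3) + 3715/(-27473) = -36311*(-⅗) + 3715*(-1/27473) = 108933/5 - 3715/27473 = 2992697734/137365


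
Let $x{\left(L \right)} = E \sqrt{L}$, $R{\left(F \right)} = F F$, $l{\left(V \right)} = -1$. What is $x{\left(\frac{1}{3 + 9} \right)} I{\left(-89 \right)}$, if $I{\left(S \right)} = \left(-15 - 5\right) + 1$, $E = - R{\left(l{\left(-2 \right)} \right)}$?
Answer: $\frac{19 \sqrt{3}}{6} \approx 5.4848$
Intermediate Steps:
$R{\left(F \right)} = F^{2}$
$E = -1$ ($E = - \left(-1\right)^{2} = \left(-1\right) 1 = -1$)
$I{\left(S \right)} = -19$ ($I{\left(S \right)} = -20 + 1 = -19$)
$x{\left(L \right)} = - \sqrt{L}$
$x{\left(\frac{1}{3 + 9} \right)} I{\left(-89 \right)} = - \sqrt{\frac{1}{3 + 9}} \left(-19\right) = - \sqrt{\frac{1}{12}} \left(-19\right) = - \frac{1}{2 \sqrt{3}} \left(-19\right) = - \frac{\sqrt{3}}{6} \left(-19\right) = \frac{19 \sqrt{3}}{6}$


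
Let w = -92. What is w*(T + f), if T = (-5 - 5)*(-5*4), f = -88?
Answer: -10304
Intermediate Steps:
T = 200 (T = -10*(-20) = 200)
w*(T + f) = -92*(200 - 88) = -92*112 = -10304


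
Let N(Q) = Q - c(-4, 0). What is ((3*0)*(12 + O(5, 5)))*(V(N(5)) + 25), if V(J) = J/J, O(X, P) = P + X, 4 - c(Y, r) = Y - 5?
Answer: 0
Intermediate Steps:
c(Y, r) = 9 - Y (c(Y, r) = 4 - (Y - 5) = 4 - (-5 + Y) = 4 + (5 - Y) = 9 - Y)
N(Q) = -13 + Q (N(Q) = Q - (9 - 1*(-4)) = Q - (9 + 4) = Q - 1*13 = Q - 13 = -13 + Q)
V(J) = 1
((3*0)*(12 + O(5, 5)))*(V(N(5)) + 25) = ((3*0)*(12 + (5 + 5)))*(1 + 25) = (0*(12 + 10))*26 = (0*22)*26 = 0*26 = 0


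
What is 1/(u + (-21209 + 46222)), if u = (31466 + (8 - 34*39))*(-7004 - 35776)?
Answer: -1/1289706427 ≈ -7.7537e-10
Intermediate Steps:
u = -1289731440 (u = (31466 + (8 - 1326))*(-42780) = (31466 - 1318)*(-42780) = 30148*(-42780) = -1289731440)
1/(u + (-21209 + 46222)) = 1/(-1289731440 + (-21209 + 46222)) = 1/(-1289731440 + 25013) = 1/(-1289706427) = -1/1289706427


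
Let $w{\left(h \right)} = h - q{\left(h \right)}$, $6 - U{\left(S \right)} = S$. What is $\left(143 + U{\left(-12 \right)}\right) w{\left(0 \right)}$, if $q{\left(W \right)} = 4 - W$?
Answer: $-644$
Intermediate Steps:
$U{\left(S \right)} = 6 - S$
$w{\left(h \right)} = -4 + 2 h$ ($w{\left(h \right)} = h - \left(4 - h\right) = h + \left(-4 + h\right) = -4 + 2 h$)
$\left(143 + U{\left(-12 \right)}\right) w{\left(0 \right)} = \left(143 + \left(6 - -12\right)\right) \left(-4 + 2 \cdot 0\right) = \left(143 + \left(6 + 12\right)\right) \left(-4 + 0\right) = \left(143 + 18\right) \left(-4\right) = 161 \left(-4\right) = -644$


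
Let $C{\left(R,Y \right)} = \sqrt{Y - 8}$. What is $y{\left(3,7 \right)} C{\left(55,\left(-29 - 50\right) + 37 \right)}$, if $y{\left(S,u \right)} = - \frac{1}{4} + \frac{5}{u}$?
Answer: $\frac{65 i \sqrt{2}}{28} \approx 3.283 i$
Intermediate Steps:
$y{\left(S,u \right)} = - \frac{1}{4} + \frac{5}{u}$ ($y{\left(S,u \right)} = \left(-1\right) \frac{1}{4} + \frac{5}{u} = - \frac{1}{4} + \frac{5}{u}$)
$C{\left(R,Y \right)} = \sqrt{-8 + Y}$
$y{\left(3,7 \right)} C{\left(55,\left(-29 - 50\right) + 37 \right)} = \frac{20 - 7}{4 \cdot 7} \sqrt{-8 + \left(\left(-29 - 50\right) + 37\right)} = \frac{1}{4} \cdot \frac{1}{7} \left(20 - 7\right) \sqrt{-8 + \left(-79 + 37\right)} = \frac{1}{4} \cdot \frac{1}{7} \cdot 13 \sqrt{-8 - 42} = \frac{13 \sqrt{-50}}{28} = \frac{13 \cdot 5 i \sqrt{2}}{28} = \frac{65 i \sqrt{2}}{28}$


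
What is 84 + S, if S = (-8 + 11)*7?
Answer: 105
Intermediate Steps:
S = 21 (S = 3*7 = 21)
84 + S = 84 + 21 = 105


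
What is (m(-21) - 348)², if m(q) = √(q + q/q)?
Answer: 121084 - 1392*I*√5 ≈ 1.2108e+5 - 3112.6*I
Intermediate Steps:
m(q) = √(1 + q) (m(q) = √(q + 1) = √(1 + q))
(m(-21) - 348)² = (√(1 - 21) - 348)² = (√(-20) - 348)² = (2*I*√5 - 348)² = (-348 + 2*I*√5)²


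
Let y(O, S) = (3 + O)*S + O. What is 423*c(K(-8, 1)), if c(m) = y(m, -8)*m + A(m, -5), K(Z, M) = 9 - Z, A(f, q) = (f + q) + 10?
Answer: -1019007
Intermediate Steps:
A(f, q) = 10 + f + q
y(O, S) = O + S*(3 + O) (y(O, S) = S*(3 + O) + O = O + S*(3 + O))
c(m) = 5 + m + m*(-24 - 7*m) (c(m) = (m + 3*(-8) + m*(-8))*m + (10 + m - 5) = (m - 24 - 8*m)*m + (5 + m) = (-24 - 7*m)*m + (5 + m) = m*(-24 - 7*m) + (5 + m) = 5 + m + m*(-24 - 7*m))
423*c(K(-8, 1)) = 423*(5 - 23*(9 - 1*(-8)) - 7*(9 - 1*(-8))²) = 423*(5 - 23*(9 + 8) - 7*(9 + 8)²) = 423*(5 - 23*17 - 7*17²) = 423*(5 - 391 - 7*289) = 423*(5 - 391 - 2023) = 423*(-2409) = -1019007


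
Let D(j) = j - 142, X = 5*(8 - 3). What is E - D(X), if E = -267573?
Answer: -267456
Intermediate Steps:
X = 25 (X = 5*5 = 25)
D(j) = -142 + j
E - D(X) = -267573 - (-142 + 25) = -267573 - 1*(-117) = -267573 + 117 = -267456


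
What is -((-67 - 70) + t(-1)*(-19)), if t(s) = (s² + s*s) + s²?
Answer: 194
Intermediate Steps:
t(s) = 3*s² (t(s) = (s² + s²) + s² = 2*s² + s² = 3*s²)
-((-67 - 70) + t(-1)*(-19)) = -((-67 - 70) + (3*(-1)²)*(-19)) = -(-137 + (3*1)*(-19)) = -(-137 + 3*(-19)) = -(-137 - 57) = -1*(-194) = 194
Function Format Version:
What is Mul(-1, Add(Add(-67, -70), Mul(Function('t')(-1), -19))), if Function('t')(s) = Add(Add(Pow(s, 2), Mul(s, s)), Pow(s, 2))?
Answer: 194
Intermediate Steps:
Function('t')(s) = Mul(3, Pow(s, 2)) (Function('t')(s) = Add(Add(Pow(s, 2), Pow(s, 2)), Pow(s, 2)) = Add(Mul(2, Pow(s, 2)), Pow(s, 2)) = Mul(3, Pow(s, 2)))
Mul(-1, Add(Add(-67, -70), Mul(Function('t')(-1), -19))) = Mul(-1, Add(Add(-67, -70), Mul(Mul(3, Pow(-1, 2)), -19))) = Mul(-1, Add(-137, Mul(Mul(3, 1), -19))) = Mul(-1, Add(-137, Mul(3, -19))) = Mul(-1, Add(-137, -57)) = Mul(-1, -194) = 194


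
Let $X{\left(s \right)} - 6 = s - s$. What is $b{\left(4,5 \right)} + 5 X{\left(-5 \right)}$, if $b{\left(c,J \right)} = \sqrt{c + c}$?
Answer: $30 + 2 \sqrt{2} \approx 32.828$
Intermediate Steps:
$X{\left(s \right)} = 6$ ($X{\left(s \right)} = 6 + \left(s - s\right) = 6 + 0 = 6$)
$b{\left(c,J \right)} = \sqrt{2} \sqrt{c}$ ($b{\left(c,J \right)} = \sqrt{2 c} = \sqrt{2} \sqrt{c}$)
$b{\left(4,5 \right)} + 5 X{\left(-5 \right)} = \sqrt{2} \sqrt{4} + 5 \cdot 6 = \sqrt{2} \cdot 2 + 30 = 2 \sqrt{2} + 30 = 30 + 2 \sqrt{2}$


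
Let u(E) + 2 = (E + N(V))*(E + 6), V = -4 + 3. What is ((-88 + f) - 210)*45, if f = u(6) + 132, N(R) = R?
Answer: -4860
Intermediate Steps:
V = -1
u(E) = -2 + (-1 + E)*(6 + E) (u(E) = -2 + (E - 1)*(E + 6) = -2 + (-1 + E)*(6 + E))
f = 190 (f = (-8 + 6² + 5*6) + 132 = (-8 + 36 + 30) + 132 = 58 + 132 = 190)
((-88 + f) - 210)*45 = ((-88 + 190) - 210)*45 = (102 - 210)*45 = -108*45 = -4860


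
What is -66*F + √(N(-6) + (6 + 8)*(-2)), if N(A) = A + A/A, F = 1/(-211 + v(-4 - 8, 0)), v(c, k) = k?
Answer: 66/211 + I*√33 ≈ 0.3128 + 5.7446*I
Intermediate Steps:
F = -1/211 (F = 1/(-211 + 0) = 1/(-211) = -1/211 ≈ -0.0047393)
N(A) = 1 + A (N(A) = A + 1 = 1 + A)
-66*F + √(N(-6) + (6 + 8)*(-2)) = -66*(-1/211) + √((1 - 6) + (6 + 8)*(-2)) = 66/211 + √(-5 + 14*(-2)) = 66/211 + √(-5 - 28) = 66/211 + √(-33) = 66/211 + I*√33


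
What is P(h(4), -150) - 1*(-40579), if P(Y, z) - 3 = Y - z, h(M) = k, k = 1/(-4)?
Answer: 162927/4 ≈ 40732.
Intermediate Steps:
k = -¼ ≈ -0.25000
h(M) = -¼
P(Y, z) = 3 + Y - z (P(Y, z) = 3 + (Y - z) = 3 + Y - z)
P(h(4), -150) - 1*(-40579) = (3 - ¼ - 1*(-150)) - 1*(-40579) = (3 - ¼ + 150) + 40579 = 611/4 + 40579 = 162927/4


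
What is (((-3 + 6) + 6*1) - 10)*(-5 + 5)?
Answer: 0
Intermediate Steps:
(((-3 + 6) + 6*1) - 10)*(-5 + 5) = ((3 + 6) - 10)*0 = (9 - 10)*0 = -1*0 = 0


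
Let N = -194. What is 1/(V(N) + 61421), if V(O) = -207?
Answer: 1/61214 ≈ 1.6336e-5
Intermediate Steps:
1/(V(N) + 61421) = 1/(-207 + 61421) = 1/61214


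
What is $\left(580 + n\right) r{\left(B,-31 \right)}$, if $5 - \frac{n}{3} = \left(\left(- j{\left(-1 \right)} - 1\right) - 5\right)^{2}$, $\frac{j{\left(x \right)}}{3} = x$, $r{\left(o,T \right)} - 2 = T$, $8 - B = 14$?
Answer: $-16472$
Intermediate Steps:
$B = -6$ ($B = 8 - 14 = -6$)
$r{\left(o,T \right)} = 2 + T$
$j{\left(x \right)} = 3 x$
$n = -12$ ($n = 15 - 3 \left(\left(- 3 \left(-1\right) - 1\right) - 5\right)^{2} = 15 - 3 \left(\left(\left(-1\right) \left(-3\right) - 1\right) - 5\right)^{2} = 15 - 3 \left(\left(3 - 1\right) - 5\right)^{2} = 15 - 3 \left(2 - 5\right)^{2} = 15 - 3 \left(-3\right)^{2} = 15 - 27 = -12$)
$\left(580 + n\right) r{\left(B,-31 \right)} = \left(580 - 12\right) \left(2 - 31\right) = 568 \left(-29\right) = -16472$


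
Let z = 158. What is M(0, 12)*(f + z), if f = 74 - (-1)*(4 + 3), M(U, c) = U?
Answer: 0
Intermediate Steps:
f = 81 (f = 74 - (-1)*7 = 74 - 1*(-7) = 74 + 7 = 81)
M(0, 12)*(f + z) = 0*(81 + 158) = 0*239 = 0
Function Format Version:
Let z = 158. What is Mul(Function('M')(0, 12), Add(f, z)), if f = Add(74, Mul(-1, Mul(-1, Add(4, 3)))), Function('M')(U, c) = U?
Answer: 0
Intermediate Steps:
f = 81 (f = Add(74, Mul(-1, Mul(-1, 7))) = Add(74, Mul(-1, -7)) = Add(74, 7) = 81)
Mul(Function('M')(0, 12), Add(f, z)) = Mul(0, Add(81, 158)) = Mul(0, 239) = 0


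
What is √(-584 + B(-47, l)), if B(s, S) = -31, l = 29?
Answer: I*√615 ≈ 24.799*I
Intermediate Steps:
√(-584 + B(-47, l)) = √(-584 - 31) = √(-615) = I*√615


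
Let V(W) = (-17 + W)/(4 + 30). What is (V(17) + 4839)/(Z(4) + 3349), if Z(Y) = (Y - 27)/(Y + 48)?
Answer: 251628/174125 ≈ 1.4451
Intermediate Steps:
Z(Y) = (-27 + Y)/(48 + Y)
V(W) = -½ + W/34 (V(W) = (-17 + W)/34 = (-17 + W)*(1/34) = -½ + W/34)
(V(17) + 4839)/(Z(4) + 3349) = ((-½ + (1/34)*17) + 4839)/((-27 + 4)/(48 + 4) + 3349) = ((-½ + ½) + 4839)/(-23/52 + 3349) = (0 + 4839)/((1/52)*(-23) + 3349) = 4839/(-23/52 + 3349) = 4839/(174125/52) = 4839*(52/174125) = 251628/174125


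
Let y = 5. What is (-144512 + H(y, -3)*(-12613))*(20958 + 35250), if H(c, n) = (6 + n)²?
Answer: -14503294032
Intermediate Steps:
(-144512 + H(y, -3)*(-12613))*(20958 + 35250) = (-144512 + (6 - 3)²*(-12613))*(20958 + 35250) = (-144512 + 3²*(-12613))*56208 = (-144512 + 9*(-12613))*56208 = (-144512 - 113517)*56208 = -258029*56208 = -14503294032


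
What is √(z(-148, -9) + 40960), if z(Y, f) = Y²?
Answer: 4*√3929 ≈ 250.73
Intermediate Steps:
√(z(-148, -9) + 40960) = √((-148)² + 40960) = √(21904 + 40960) = √62864 = 4*√3929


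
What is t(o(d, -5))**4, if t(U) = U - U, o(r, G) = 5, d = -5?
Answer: 0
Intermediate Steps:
t(U) = 0
t(o(d, -5))**4 = 0**4 = 0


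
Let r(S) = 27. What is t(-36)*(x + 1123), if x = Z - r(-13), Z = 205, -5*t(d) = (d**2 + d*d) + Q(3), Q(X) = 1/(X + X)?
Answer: -20234453/30 ≈ -6.7448e+5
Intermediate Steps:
Q(X) = 1/(2*X)
t(d) = -1/30 - 2*d**2/5 (t(d) = -((d**2 + d*d) + (1/2)/3)/5 = -((d**2 + d**2) + (1/2)*(1/3))/5 = -(2*d**2 + 1/6)/5 = -(1/6 + 2*d**2)/5 = -1/30 - 2*d**2/5)
x = 178 (x = 205 - 1*27 = 205 - 27 = 178)
t(-36)*(x + 1123) = (-1/30 - 2/5*(-36)**2)*(178 + 1123) = (-1/30 - 2/5*1296)*1301 = (-1/30 - 2592/5)*1301 = -15553/30*1301 = -20234453/30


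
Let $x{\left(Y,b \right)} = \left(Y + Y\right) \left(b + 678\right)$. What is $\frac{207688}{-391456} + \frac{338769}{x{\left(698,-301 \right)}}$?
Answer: $\frac{14007587}{123810193} \approx 0.11314$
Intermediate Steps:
$x{\left(Y,b \right)} = 2 Y \left(678 + b\right)$
$\frac{207688}{-391456} + \frac{338769}{x{\left(698,-301 \right)}} = \frac{207688}{-391456} + \frac{338769}{2 \cdot 698 \left(678 - 301\right)} = 207688 \left(- \frac{1}{391456}\right) + \frac{338769}{2 \cdot 698 \cdot 377} = - \frac{1997}{3764} + \frac{338769}{526292} = \frac{14007587}{123810193}$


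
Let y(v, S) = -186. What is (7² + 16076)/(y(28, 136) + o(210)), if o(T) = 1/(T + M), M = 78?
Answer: -4644000/53567 ≈ -86.695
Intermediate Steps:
o(T) = 1/(78 + T) (o(T) = 1/(T + 78) = 1/(78 + T))
(7² + 16076)/(y(28, 136) + o(210)) = (7² + 16076)/(-186 + 1/(78 + 210)) = (49 + 16076)/(-186 + 1/288) = 16125/(-186 + 1/288) = 16125/(-53567/288) = 16125*(-288/53567) = -4644000/53567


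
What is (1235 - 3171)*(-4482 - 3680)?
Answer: 15801632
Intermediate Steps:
(1235 - 3171)*(-4482 - 3680) = -1936*(-8162) = 15801632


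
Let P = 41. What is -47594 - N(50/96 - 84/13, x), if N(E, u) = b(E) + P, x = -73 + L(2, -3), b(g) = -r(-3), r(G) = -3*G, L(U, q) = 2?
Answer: -47626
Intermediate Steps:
b(g) = -9 (b(g) = -(-3)*(-3) = -1*9 = -9)
x = -71 (x = -73 + 2 = -71)
N(E, u) = 32 (N(E, u) = -9 + 41 = 32)
-47594 - N(50/96 - 84/13, x) = -47594 - 1*32 = -47594 - 32 = -47626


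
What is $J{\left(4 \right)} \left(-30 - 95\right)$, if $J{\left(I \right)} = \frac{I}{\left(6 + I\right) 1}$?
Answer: $-50$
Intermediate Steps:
$J{\left(I \right)} = \frac{I}{6 + I}$
$J{\left(4 \right)} \left(-30 - 95\right) = \frac{4}{6 + 4} \left(-30 - 95\right) = \frac{4}{10} \left(-125\right) = 4 \cdot \frac{1}{10} \left(-125\right) = \frac{2}{5} \left(-125\right) = -50$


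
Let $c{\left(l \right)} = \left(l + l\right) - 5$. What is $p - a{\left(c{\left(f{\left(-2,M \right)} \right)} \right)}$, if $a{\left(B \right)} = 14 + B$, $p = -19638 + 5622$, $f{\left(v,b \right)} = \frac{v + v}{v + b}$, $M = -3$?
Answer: $- \frac{70133}{5} \approx -14027.0$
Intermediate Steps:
$f{\left(v,b \right)} = \frac{2 v}{b + v}$
$c{\left(l \right)} = -5 + 2 l$ ($c{\left(l \right)} = 2 l - 5 = -5 + 2 l$)
$p = -14016$
$p - a{\left(c{\left(f{\left(-2,M \right)} \right)} \right)} = -14016 - \left(14 - \left(5 - 2 \cdot 2 \left(-2\right) \frac{1}{-3 - 2}\right)\right) = -14016 - \left(14 - \left(5 - 2 \cdot 2 \left(-2\right) \frac{1}{-5}\right)\right) = -14016 - \left(14 - \left(5 - 2 \cdot 2 \left(-2\right) \left(- \frac{1}{5}\right)\right)\right) = -14016 - \left(14 + \left(-5 + 2 \cdot \frac{4}{5}\right)\right) = -14016 - \left(14 + \left(-5 + \frac{8}{5}\right)\right) = -14016 - \left(14 - \frac{17}{5}\right) = -14016 - \frac{53}{5} = - \frac{70133}{5}$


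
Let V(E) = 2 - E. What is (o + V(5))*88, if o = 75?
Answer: 6336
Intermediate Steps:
(o + V(5))*88 = (75 + (2 - 1*5))*88 = (75 + (2 - 5))*88 = (75 - 3)*88 = 72*88 = 6336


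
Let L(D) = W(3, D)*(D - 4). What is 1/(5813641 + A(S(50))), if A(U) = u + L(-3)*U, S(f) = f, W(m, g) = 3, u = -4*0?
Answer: 1/5812591 ≈ 1.7204e-7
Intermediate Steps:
u = 0
L(D) = -12 + 3*D (L(D) = 3*(D - 4) = 3*(-4 + D) = -12 + 3*D)
A(U) = -21*U (A(U) = 0 + (-12 + 3*(-3))*U = 0 + (-12 - 9)*U = 0 - 21*U = -21*U)
1/(5813641 + A(S(50))) = 1/(5813641 - 21*50) = 1/(5813641 - 1050) = 1/5812591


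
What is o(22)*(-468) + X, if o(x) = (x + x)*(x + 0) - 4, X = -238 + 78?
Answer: -451312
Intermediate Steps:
X = -160
o(x) = -4 + 2*x² (o(x) = (2*x)*x - 4 = 2*x² - 4 = -4 + 2*x²)
o(22)*(-468) + X = (-4 + 2*22²)*(-468) - 160 = (-4 + 2*484)*(-468) - 160 = (-4 + 968)*(-468) - 160 = 964*(-468) - 160 = -451152 - 160 = -451312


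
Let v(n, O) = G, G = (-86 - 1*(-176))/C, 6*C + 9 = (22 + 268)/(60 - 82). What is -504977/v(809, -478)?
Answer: 2800327/135 ≈ 20743.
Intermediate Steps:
C = -122/33 (C = -3/2 + ((22 + 268)/(60 - 82))/6 = -3/2 + (290/(-22))/6 = -3/2 + (290*(-1/22))/6 = -3/2 + (⅙)*(-145/11) = -3/2 - 145/66 = -122/33 ≈ -3.6970)
G = -1485/61 (G = (-86 - 1*(-176))/(-122/33) = (-86 + 176)*(-33/122) = 90*(-33/122) = -1485/61 ≈ -24.344)
v(n, O) = -1485/61
-504977/v(809, -478) = -504977/(-1485/61) = -504977*(-61/1485) = 2800327/135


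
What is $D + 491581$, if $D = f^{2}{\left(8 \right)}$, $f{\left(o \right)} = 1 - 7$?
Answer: $491617$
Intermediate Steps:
$f{\left(o \right)} = -6$ ($f{\left(o \right)} = 1 - 7 = -6$)
$D = 36$ ($D = \left(-6\right)^{2} = 36$)
$D + 491581 = 36 + 491581 = 491617$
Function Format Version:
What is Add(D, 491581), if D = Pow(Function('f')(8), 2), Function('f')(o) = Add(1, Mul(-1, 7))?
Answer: 491617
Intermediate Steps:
Function('f')(o) = -6 (Function('f')(o) = Add(1, -7) = -6)
D = 36 (D = Pow(-6, 2) = 36)
Add(D, 491581) = Add(36, 491581) = 491617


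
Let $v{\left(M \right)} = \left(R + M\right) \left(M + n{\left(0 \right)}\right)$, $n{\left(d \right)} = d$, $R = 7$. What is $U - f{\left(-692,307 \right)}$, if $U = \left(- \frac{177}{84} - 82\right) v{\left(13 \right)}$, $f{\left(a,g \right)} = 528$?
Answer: $- \frac{156771}{7} \approx -22396.0$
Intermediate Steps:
$v{\left(M \right)} = M \left(7 + M\right)$ ($v{\left(M \right)} = \left(7 + M\right) \left(M + 0\right) = \left(7 + M\right) M = M \left(7 + M\right)$)
$U = - \frac{153075}{7}$ ($U = \left(- \frac{177}{84} - 82\right) 13 \left(7 + 13\right) = \left(\left(-177\right) \frac{1}{84} - 82\right) 13 \cdot 20 = \left(- \frac{59}{28} - 82\right) 260 = \left(- \frac{2355}{28}\right) 260 = - \frac{153075}{7} \approx -21868.0$)
$U - f{\left(-692,307 \right)} = - \frac{153075}{7} - 528 = - \frac{156771}{7}$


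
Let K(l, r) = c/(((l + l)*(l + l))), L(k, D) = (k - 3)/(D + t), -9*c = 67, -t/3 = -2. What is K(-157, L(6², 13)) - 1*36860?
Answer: -32708237107/887364 ≈ -36860.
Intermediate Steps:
t = 6 (t = -3*(-2) = 6)
c = -67/9 (c = -⅑*67 = -67/9 ≈ -7.4444)
L(k, D) = (-3 + k)/(6 + D) (L(k, D) = (k - 3)/(D + 6) = (-3 + k)/(6 + D))
K(l, r) = -67/(36*l²) (K(l, r) = -67/(9*(l + l)²) = -67*1/(4*l²)/9 = -67/(36*l²))
K(-157, L(6², 13)) - 1*36860 = -67/36/(-157)² - 1*36860 = -67/36*1/24649 - 36860 = -67/887364 - 36860 = -32708237107/887364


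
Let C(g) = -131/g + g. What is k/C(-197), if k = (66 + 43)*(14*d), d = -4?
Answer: 601244/19339 ≈ 31.090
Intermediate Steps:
C(g) = g - 131/g
k = -6104 (k = (66 + 43)*(14*(-4)) = 109*(-56) = -6104)
k/C(-197) = -6104/(-197 - 131/(-197)) = -6104/(-197 - 131*(-1/197)) = -6104/(-197 + 131/197) = -6104/(-38678/197) = -6104*(-197/38678) = 601244/19339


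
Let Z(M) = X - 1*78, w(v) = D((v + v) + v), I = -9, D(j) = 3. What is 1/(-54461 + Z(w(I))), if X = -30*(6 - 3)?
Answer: -1/54629 ≈ -1.8305e-5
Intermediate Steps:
w(v) = 3
X = -90 (X = -30*3 = -5*18 = -90)
Z(M) = -168 (Z(M) = -90 - 1*78 = -90 - 78 = -168)
1/(-54461 + Z(w(I))) = 1/(-54461 - 168) = 1/(-54629) = -1/54629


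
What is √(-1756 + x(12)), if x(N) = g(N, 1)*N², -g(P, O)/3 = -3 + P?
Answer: 2*I*√1411 ≈ 75.127*I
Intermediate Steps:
g(P, O) = 9 - 3*P (g(P, O) = -3*(-3 + P) = 9 - 3*P)
x(N) = N²*(9 - 3*N) (x(N) = (9 - 3*N)*N² = N²*(9 - 3*N))
√(-1756 + x(12)) = √(-1756 + 3*12²*(3 - 1*12)) = √(-1756 + 3*144*(3 - 12)) = √(-1756 + 3*144*(-9)) = √(-1756 - 3888) = √(-5644) = 2*I*√1411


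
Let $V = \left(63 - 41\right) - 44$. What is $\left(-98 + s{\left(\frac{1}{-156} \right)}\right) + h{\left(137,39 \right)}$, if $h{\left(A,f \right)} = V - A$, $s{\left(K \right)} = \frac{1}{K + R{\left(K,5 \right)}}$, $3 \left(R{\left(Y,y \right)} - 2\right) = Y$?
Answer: $- \frac{59764}{233} \approx -256.5$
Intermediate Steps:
$R{\left(Y,y \right)} = 2 + \frac{Y}{3}$
$V = -22$ ($V = 22 - 44 = -22$)
$s{\left(K \right)} = \frac{1}{2 + \frac{4 K}{3}}$ ($s{\left(K \right)} = \frac{1}{K + \left(2 + \frac{K}{3}\right)} = \frac{1}{2 + \frac{4 K}{3}}$)
$h{\left(A,f \right)} = -22 - A$
$\left(-98 + s{\left(\frac{1}{-156} \right)}\right) + h{\left(137,39 \right)} = \left(-98 + \frac{3}{2 \left(3 + \frac{2}{-156}\right)}\right) - 159 = \left(-98 + \frac{3}{2 \left(3 + 2 \left(- \frac{1}{156}\right)\right)}\right) - 159 = \left(-98 + \frac{3}{2 \left(3 - \frac{1}{78}\right)}\right) - 159 = \left(-98 + \frac{3}{2 \cdot \frac{233}{78}}\right) - 159 = \left(-98 + \frac{3}{2} \cdot \frac{78}{233}\right) - 159 = \left(-98 + \frac{117}{233}\right) - 159 = - \frac{22717}{233} - 159 = - \frac{59764}{233}$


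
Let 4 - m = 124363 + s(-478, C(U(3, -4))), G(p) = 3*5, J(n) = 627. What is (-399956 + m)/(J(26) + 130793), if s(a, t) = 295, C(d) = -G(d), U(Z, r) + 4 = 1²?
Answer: -52461/13142 ≈ -3.9919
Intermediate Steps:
U(Z, r) = -3 (U(Z, r) = -4 + 1² = -4 + 1 = -3)
G(p) = 15
C(d) = -15 (C(d) = -1*15 = -15)
m = -124654 (m = 4 - (124363 + 295) = 4 - 1*124658 = 4 - 124658 = -124654)
(-399956 + m)/(J(26) + 130793) = (-399956 - 124654)/(627 + 130793) = -524610/131420 = -524610*1/131420 = -52461/13142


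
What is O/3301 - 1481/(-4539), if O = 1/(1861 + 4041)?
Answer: 28853590001/88431076578 ≈ 0.32628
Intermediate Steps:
O = 1/5902 ≈ 0.00016943
O/3301 - 1481/(-4539) = (1/5902)/3301 - 1481/(-4539) = (1/5902)*(1/3301) - 1481*(-1/4539) = 1/19482502 + 1481/4539 = 28853590001/88431076578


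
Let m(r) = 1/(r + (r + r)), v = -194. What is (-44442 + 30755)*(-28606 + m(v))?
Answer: 227870661091/582 ≈ 3.9153e+8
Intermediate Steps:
m(r) = 1/(3*r) (m(r) = 1/(r + 2*r) = 1/(3*r))
(-44442 + 30755)*(-28606 + m(v)) = (-44442 + 30755)*(-28606 + (1/3)/(-194)) = -13687*(-28606 + (1/3)*(-1/194)) = -13687*(-28606 - 1/582) = -13687*(-16648693/582) = 227870661091/582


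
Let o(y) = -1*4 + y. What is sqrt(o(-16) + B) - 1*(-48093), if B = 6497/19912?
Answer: 48093 + 3*I*sqrt(216677406)/9956 ≈ 48093.0 + 4.4355*I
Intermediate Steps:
B = 6497/19912 (B = 6497*(1/19912) = 6497/19912 ≈ 0.32629)
o(y) = -4 + y
sqrt(o(-16) + B) - 1*(-48093) = sqrt((-4 - 16) + 6497/19912) - 1*(-48093) = sqrt(-20 + 6497/19912) + 48093 = sqrt(-391743/19912) + 48093 = 3*I*sqrt(216677406)/9956 + 48093 = 48093 + 3*I*sqrt(216677406)/9956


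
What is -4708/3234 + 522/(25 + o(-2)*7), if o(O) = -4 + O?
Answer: -80372/2499 ≈ -32.162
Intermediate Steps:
-4708/3234 + 522/(25 + o(-2)*7) = -4708/3234 + 522/(25 + (-4 - 2)*7) = -4708*1/3234 + 522/(25 - 6*7) = -214/147 + 522/(25 - 42) = -214/147 + 522/(-17) = -214/147 + 522*(-1/17) = -214/147 - 522/17 = -80372/2499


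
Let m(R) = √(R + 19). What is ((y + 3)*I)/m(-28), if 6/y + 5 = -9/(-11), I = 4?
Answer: -48*I/23 ≈ -2.087*I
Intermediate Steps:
y = -33/23 (y = 6/(-5 - 9/(-11)) = 6/(-5 - 9*(-1/11)) = 6/(-5 + 9/11) = 6/(-46/11) = 6*(-11/46) = -33/23 ≈ -1.4348)
m(R) = √(19 + R)
((y + 3)*I)/m(-28) = ((-33/23 + 3)*4)/(√(19 - 28)) = ((36/23)*4)/(√(-9)) = 144/(23*((3*I))) = 144*(-I/3)/23 = -48*I/23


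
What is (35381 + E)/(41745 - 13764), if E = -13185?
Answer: 22196/27981 ≈ 0.79325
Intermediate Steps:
(35381 + E)/(41745 - 13764) = (35381 - 13185)/(41745 - 13764) = 22196/27981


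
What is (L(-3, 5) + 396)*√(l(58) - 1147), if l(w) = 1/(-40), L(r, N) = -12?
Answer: 96*I*√458810/5 ≈ 13005.0*I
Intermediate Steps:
l(w) = -1/40
(L(-3, 5) + 396)*√(l(58) - 1147) = (-12 + 396)*√(-1/40 - 1147) = 384*√(-45881/40) = 384*(I*√458810/20) = 96*I*√458810/5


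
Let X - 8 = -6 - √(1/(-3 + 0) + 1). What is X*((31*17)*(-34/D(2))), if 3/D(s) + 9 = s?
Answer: 250852/3 - 125426*√6/9 ≈ 49481.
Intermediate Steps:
D(s) = 3/(-9 + s)
X = 2 - √6/3 (X = 8 + (-6 - √(1/(-3 + 0) + 1)) = 8 + (-6 - √(1/(-3) + 1)) = 8 + (-6 - √(-⅓ + 1)) = 8 + (-6 - √(⅔)) = 8 + (-6 - √6/3) = 2 - √6/3 ≈ 1.1835)
X*((31*17)*(-34/D(2))) = (2 - √6/3)*((31*17)*(-34/(3/(-9 + 2)))) = (2 - √6/3)*(527*(-34/(3/(-7)))) = (2 - √6/3)*(527*(-34/(3*(-⅐)))) = (2 - √6/3)*(527*(-34/(-3/7))) = (2 - √6/3)*(527*(-34*(-7/3))) = (2 - √6/3)*(527*(238/3)) = (2 - √6/3)*(125426/3) = 250852/3 - 125426*√6/9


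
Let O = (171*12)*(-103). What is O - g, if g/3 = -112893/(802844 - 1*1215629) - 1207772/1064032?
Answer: -2578608237083483/12200456920 ≈ -2.1135e+5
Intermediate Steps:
g = -31535700037/12200456920 (g = 3*(-112893/(802844 - 1*1215629) - 1207772/1064032) = 3*(-112893/(802844 - 1215629) - 1207772*1/1064032) = 3*(-112893/(-412785) - 301943/266008) = 3*(-112893*(-1/412785) - 301943/266008) = 3*(37631/137595 - 301943/266008) = 3*(-31535700037/36601370760) = -31535700037/12200456920 ≈ -2.5848)
O = -211356 (O = 2052*(-103) = -211356)
O - g = -211356 - 1*(-31535700037/12200456920) = -211356 + 31535700037/12200456920 = -2578608237083483/12200456920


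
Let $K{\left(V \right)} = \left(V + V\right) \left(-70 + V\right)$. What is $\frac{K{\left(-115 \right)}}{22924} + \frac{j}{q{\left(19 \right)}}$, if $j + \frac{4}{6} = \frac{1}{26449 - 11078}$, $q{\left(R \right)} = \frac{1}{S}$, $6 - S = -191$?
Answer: $- \frac{68428038271}{528547206} \approx -129.46$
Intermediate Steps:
$K{\left(V \right)} = 2 V \left(-70 + V\right)$
$S = 197$ ($S = 6 - -191 = 6 + 191 = 197$)
$q{\left(R \right)} = \frac{1}{197}$
$j = - \frac{30739}{46113}$ ($j = - \frac{2}{3} + \frac{1}{26449 - 11078} = - \frac{2}{3} + \frac{1}{15371} = - \frac{30739}{46113} \approx -0.6666$)
$\frac{K{\left(-115 \right)}}{22924} + \frac{j}{q{\left(19 \right)}} = \frac{2 \left(-115\right) \left(-70 - 115\right)}{22924} - \frac{30739 \frac{1}{\frac{1}{197}}}{46113} = 2 \left(-115\right) \left(-185\right) \frac{1}{22924} - \frac{6055583}{46113} = 42550 \cdot \frac{1}{22924} - \frac{6055583}{46113} = \frac{21275}{11462} - \frac{6055583}{46113} = - \frac{68428038271}{528547206}$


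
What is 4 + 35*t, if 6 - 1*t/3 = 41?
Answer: -3671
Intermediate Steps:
t = -105 (t = 18 - 3*41 = 18 - 123 = -105)
4 + 35*t = 4 + 35*(-105) = 4 - 3675 = -3671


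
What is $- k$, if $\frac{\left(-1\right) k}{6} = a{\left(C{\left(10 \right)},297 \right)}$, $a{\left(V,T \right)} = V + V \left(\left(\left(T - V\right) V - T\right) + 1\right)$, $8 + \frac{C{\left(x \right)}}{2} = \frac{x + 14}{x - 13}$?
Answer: $2078016$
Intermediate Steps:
$C{\left(x \right)} = -16 + \frac{2 \left(14 + x\right)}{-13 + x}$ ($C{\left(x \right)} = -16 + 2 \frac{x + 14}{x - 13} = -16 + 2 \frac{14 + x}{-13 + x} = -16 + \frac{2 \left(14 + x\right)}{-13 + x}$)
$a{\left(V,T \right)} = V + V \left(1 - T + V \left(T - V\right)\right)$ ($a{\left(V,T \right)} = V + V \left(\left(V \left(T - V\right) - T\right) + 1\right) = V + V \left(\left(- T + V \left(T - V\right)\right) + 1\right) = V + V \left(1 - T + V \left(T - V\right)\right)$)
$k = -2078016$ ($k = - 6 \frac{2 \left(118 - 70\right)}{-13 + 10} \left(2 - 297 - \left(\frac{2 \left(118 - 70\right)}{-13 + 10}\right)^{2} + 297 \frac{2 \left(118 - 70\right)}{-13 + 10}\right) = - 6 \frac{2 \left(118 - 70\right)}{-3} \left(2 - 297 - \left(\frac{2 \left(118 - 70\right)}{-3}\right)^{2} + 297 \frac{2 \left(118 - 70\right)}{-3}\right) = - 6 \cdot 2 \left(- \frac{1}{3}\right) 48 \left(2 - 297 - \left(2 \left(- \frac{1}{3}\right) 48\right)^{2} + 297 \cdot 2 \left(- \frac{1}{3}\right) 48\right) = - 6 \left(- 32 \left(2 - 297 - \left(-32\right)^{2} + 297 \left(-32\right)\right)\right) = - 6 \left(- 32 \left(2 - 297 - 1024 - 9504\right)\right) = - 6 \left(\left(-32\right) \left(-10823\right)\right) = \left(-6\right) 346336 = -2078016$)
$- k = \left(-1\right) \left(-2078016\right) = 2078016$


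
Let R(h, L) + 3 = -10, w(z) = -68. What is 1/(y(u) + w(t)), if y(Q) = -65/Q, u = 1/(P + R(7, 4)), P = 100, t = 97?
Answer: -1/5723 ≈ -0.00017473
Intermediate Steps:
R(h, L) = -13 (R(h, L) = -3 - 10 = -13)
u = 1/87 (u = 1/(100 - 13) = 1/87 ≈ 0.011494)
1/(y(u) + w(t)) = 1/(-65/1/87 - 68) = 1/(-65*87 - 68) = 1/(-5655 - 68) = 1/(-5723) = -1/5723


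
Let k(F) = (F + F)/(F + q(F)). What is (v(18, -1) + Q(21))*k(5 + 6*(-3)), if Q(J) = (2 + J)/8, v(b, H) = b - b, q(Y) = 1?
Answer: 299/48 ≈ 6.2292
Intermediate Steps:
v(b, H) = 0
k(F) = 2*F/(1 + F) (k(F) = (F + F)/(F + 1) = (2*F)/(1 + F) = 2*F/(1 + F))
Q(J) = ¼ + J/8 (Q(J) = (2 + J)*(⅛) = ¼ + J/8)
(v(18, -1) + Q(21))*k(5 + 6*(-3)) = (0 + (¼ + (⅛)*21))*(2*(5 + 6*(-3))/(1 + (5 + 6*(-3)))) = (0 + (¼ + 21/8))*(2*(5 - 18)/(1 + (5 - 18))) = (0 + 23/8)*(2*(-13)/(1 - 13)) = 23*(2*(-13)/(-12))/8 = 23*(2*(-13)*(-1/12))/8 = (23/8)*(13/6) = 299/48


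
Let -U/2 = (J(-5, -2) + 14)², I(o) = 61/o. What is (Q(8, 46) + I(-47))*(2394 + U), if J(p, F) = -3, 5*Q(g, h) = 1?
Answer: -555216/235 ≈ -2362.6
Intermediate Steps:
Q(g, h) = ⅕ (Q(g, h) = (⅕)*1 = ⅕)
U = -242 (U = -2*(-3 + 14)² = -2*11² = -2*121 = -242)
(Q(8, 46) + I(-47))*(2394 + U) = (⅕ + 61/(-47))*(2394 - 242) = (⅕ + 61*(-1/47))*2152 = (⅕ - 61/47)*2152 = -258/235*2152 = -555216/235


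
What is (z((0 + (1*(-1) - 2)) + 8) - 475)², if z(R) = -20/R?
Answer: 229441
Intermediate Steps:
(z((0 + (1*(-1) - 2)) + 8) - 475)² = (-20/((0 + (1*(-1) - 2)) + 8) - 475)² = (-20/((0 + (-1 - 2)) + 8) - 475)² = (-20/((0 - 3) + 8) - 475)² = (-20/(-3 + 8) - 475)² = (-20/5 - 475)² = (-20*⅕ - 475)² = (-4 - 475)² = (-479)² = 229441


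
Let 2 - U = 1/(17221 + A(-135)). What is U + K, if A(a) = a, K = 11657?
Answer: 199205673/17086 ≈ 11659.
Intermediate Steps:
U = 34171/17086 (U = 2 - 1/(17221 - 135) = 2 - 1/17086 = 34171/17086 ≈ 1.9999)
U + K = 34171/17086 + 11657 = 199205673/17086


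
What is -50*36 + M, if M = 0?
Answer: -1800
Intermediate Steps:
-50*36 + M = -50*36 + 0 = -1800 + 0 = -1800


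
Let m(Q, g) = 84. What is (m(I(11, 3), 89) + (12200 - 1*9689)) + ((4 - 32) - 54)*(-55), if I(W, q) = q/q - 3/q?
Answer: 7105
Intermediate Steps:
I(W, q) = 1 - 3/q
(m(I(11, 3), 89) + (12200 - 1*9689)) + ((4 - 32) - 54)*(-55) = (84 + (12200 - 1*9689)) + ((4 - 32) - 54)*(-55) = (84 + (12200 - 9689)) + (-28 - 54)*(-55) = (84 + 2511) - 82*(-55) = 2595 + 4510 = 7105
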